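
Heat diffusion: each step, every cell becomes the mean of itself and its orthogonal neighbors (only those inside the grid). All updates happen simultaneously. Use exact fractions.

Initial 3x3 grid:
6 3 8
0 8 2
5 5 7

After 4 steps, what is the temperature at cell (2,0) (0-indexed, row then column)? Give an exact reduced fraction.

Step 1: cell (2,0) = 10/3
Step 2: cell (2,0) = 43/9
Step 3: cell (2,0) = 581/135
Step 4: cell (2,0) = 75779/16200
Full grid after step 4:
  4153/900 4016519/864000 329141/64800
  3814769/864000 885839/180000 1419673/288000
  75779/16200 1359173/288000 333241/64800

Answer: 75779/16200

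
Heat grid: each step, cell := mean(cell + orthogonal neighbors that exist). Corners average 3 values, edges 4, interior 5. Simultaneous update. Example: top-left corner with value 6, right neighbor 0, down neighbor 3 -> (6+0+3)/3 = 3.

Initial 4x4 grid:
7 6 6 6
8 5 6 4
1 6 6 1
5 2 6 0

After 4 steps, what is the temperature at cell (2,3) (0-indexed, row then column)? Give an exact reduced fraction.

Answer: 438421/108000

Derivation:
Step 1: cell (2,3) = 11/4
Step 2: cell (2,3) = 43/12
Step 3: cell (2,3) = 13507/3600
Step 4: cell (2,3) = 438421/108000
Full grid after step 4:
  124757/21600 208409/36000 583123/108000 20771/4050
  131111/24000 315731/60000 227267/45000 499453/108000
  1010527/216000 422201/90000 30653/7200 438421/108000
  140681/32400 883687/216000 846887/216000 234419/64800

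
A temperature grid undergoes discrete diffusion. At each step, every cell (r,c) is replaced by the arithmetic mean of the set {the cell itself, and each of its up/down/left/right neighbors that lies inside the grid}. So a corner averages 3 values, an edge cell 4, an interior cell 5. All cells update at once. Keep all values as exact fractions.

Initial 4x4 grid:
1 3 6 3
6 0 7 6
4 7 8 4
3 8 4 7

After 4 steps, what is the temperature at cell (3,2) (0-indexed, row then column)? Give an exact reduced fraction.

Step 1: cell (3,2) = 27/4
Step 2: cell (3,2) = 93/16
Step 3: cell (3,2) = 4687/800
Step 4: cell (3,2) = 136157/24000
Full grid after step 4:
  7552/2025 883109/216000 36591/8000 2123/432
  895259/216000 200273/45000 49717/10000 376579/72000
  113003/24000 25351/5000 54561/10000 134057/24000
  2761/540 388519/72000 136157/24000 20861/3600

Answer: 136157/24000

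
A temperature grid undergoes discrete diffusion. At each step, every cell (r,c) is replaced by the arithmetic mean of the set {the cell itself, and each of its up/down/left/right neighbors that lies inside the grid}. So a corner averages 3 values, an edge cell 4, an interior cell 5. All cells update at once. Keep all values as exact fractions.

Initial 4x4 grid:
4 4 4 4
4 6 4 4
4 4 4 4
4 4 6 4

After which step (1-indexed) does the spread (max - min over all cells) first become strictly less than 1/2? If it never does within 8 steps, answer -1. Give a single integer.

Answer: 3

Derivation:
Step 1: max=14/3, min=4, spread=2/3
Step 2: max=271/60, min=4, spread=31/60
Step 3: max=3959/900, min=493/120, spread=523/1800
  -> spread < 1/2 first at step 3
Step 4: max=117947/27000, min=4973/1200, spread=12109/54000
Step 5: max=3519311/810000, min=452117/108000, spread=256867/1620000
Step 6: max=210341311/48600000, min=13631431/3240000, spread=2934923/24300000
Step 7: max=3148196969/729000000, min=136918231/32400000, spread=135073543/1458000000
Step 8: max=188523074629/43740000000, min=12356102879/2916000000, spread=795382861/10935000000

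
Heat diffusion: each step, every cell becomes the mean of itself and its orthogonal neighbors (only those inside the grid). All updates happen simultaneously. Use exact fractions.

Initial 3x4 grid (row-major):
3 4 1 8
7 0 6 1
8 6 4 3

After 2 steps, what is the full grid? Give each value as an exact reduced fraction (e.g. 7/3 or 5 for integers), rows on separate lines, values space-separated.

Answer: 67/18 961/240 749/240 151/36
623/120 18/5 21/5 129/40
16/3 417/80 859/240 143/36

Derivation:
After step 1:
  14/3 2 19/4 10/3
  9/2 23/5 12/5 9/2
  7 9/2 19/4 8/3
After step 2:
  67/18 961/240 749/240 151/36
  623/120 18/5 21/5 129/40
  16/3 417/80 859/240 143/36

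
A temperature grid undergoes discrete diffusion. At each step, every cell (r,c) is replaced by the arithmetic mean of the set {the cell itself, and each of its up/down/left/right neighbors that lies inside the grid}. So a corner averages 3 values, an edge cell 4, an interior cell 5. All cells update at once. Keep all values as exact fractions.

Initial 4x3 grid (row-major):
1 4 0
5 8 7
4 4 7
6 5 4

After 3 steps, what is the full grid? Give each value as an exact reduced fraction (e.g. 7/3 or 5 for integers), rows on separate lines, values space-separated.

Answer: 4393/1080 20023/4800 9481/2160
32567/7200 4741/1000 17621/3600
11749/2400 1931/375 9443/1800
449/90 73579/14400 11411/2160

Derivation:
After step 1:
  10/3 13/4 11/3
  9/2 28/5 11/2
  19/4 28/5 11/2
  5 19/4 16/3
After step 2:
  133/36 317/80 149/36
  1091/240 489/100 76/15
  397/80 131/25 329/60
  29/6 1241/240 187/36
After step 3:
  4393/1080 20023/4800 9481/2160
  32567/7200 4741/1000 17621/3600
  11749/2400 1931/375 9443/1800
  449/90 73579/14400 11411/2160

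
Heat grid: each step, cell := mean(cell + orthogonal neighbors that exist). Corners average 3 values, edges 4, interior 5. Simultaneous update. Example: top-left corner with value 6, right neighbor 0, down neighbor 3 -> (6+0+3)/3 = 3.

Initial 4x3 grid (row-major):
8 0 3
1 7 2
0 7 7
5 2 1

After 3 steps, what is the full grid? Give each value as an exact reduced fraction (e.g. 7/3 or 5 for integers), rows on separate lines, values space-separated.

After step 1:
  3 9/2 5/3
  4 17/5 19/4
  13/4 23/5 17/4
  7/3 15/4 10/3
After step 2:
  23/6 377/120 131/36
  273/80 17/4 211/60
  851/240 77/20 127/30
  28/9 841/240 34/9
After step 3:
  277/80 5351/1440 3707/1080
  361/96 4361/1200 563/144
  5011/1440 1163/300 173/45
  1829/540 2051/576 8291/2160

Answer: 277/80 5351/1440 3707/1080
361/96 4361/1200 563/144
5011/1440 1163/300 173/45
1829/540 2051/576 8291/2160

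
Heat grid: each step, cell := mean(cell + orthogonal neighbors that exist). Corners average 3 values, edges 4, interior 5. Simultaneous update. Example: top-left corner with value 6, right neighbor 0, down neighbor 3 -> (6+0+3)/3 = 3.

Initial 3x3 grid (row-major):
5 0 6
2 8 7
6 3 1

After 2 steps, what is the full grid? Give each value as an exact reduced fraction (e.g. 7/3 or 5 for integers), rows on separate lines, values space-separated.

After step 1:
  7/3 19/4 13/3
  21/4 4 11/2
  11/3 9/2 11/3
After step 2:
  37/9 185/48 175/36
  61/16 24/5 35/8
  161/36 95/24 41/9

Answer: 37/9 185/48 175/36
61/16 24/5 35/8
161/36 95/24 41/9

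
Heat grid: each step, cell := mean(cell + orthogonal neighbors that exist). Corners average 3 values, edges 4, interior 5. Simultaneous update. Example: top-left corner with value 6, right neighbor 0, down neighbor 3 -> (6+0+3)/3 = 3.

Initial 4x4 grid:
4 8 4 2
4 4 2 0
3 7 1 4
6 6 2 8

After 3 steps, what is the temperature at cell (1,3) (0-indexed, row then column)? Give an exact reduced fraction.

Step 1: cell (1,3) = 2
Step 2: cell (1,3) = 189/80
Step 3: cell (1,3) = 6953/2400
Full grid after step 3:
  2059/432 3793/900 88/25 1999/720
  32369/7200 25733/6000 6557/2000 6953/2400
  11323/2400 8457/2000 22621/6000 23611/7200
  3419/720 1863/400 14843/3600 8407/2160

Answer: 6953/2400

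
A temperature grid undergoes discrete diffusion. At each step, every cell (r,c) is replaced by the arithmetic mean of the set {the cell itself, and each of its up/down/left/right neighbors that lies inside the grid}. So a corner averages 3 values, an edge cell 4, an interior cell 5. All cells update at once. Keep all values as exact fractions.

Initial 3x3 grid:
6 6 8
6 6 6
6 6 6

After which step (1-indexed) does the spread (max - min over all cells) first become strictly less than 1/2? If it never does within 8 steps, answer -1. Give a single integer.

Answer: 3

Derivation:
Step 1: max=20/3, min=6, spread=2/3
Step 2: max=59/9, min=6, spread=5/9
Step 3: max=689/108, min=6, spread=41/108
  -> spread < 1/2 first at step 3
Step 4: max=41011/6480, min=1091/180, spread=347/1296
Step 5: max=2439737/388800, min=10957/1800, spread=2921/15552
Step 6: max=145796539/23328000, min=1321483/216000, spread=24611/186624
Step 7: max=8716802033/1399680000, min=29816741/4860000, spread=207329/2239488
Step 8: max=521914752451/83980800000, min=1594001599/259200000, spread=1746635/26873856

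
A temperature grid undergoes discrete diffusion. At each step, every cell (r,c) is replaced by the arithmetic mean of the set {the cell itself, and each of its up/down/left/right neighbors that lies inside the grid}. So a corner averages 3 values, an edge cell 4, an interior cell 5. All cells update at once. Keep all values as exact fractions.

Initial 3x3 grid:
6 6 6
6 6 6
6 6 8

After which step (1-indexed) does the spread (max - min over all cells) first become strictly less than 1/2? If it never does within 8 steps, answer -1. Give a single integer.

Step 1: max=20/3, min=6, spread=2/3
Step 2: max=59/9, min=6, spread=5/9
Step 3: max=689/108, min=6, spread=41/108
  -> spread < 1/2 first at step 3
Step 4: max=41011/6480, min=1091/180, spread=347/1296
Step 5: max=2439737/388800, min=10957/1800, spread=2921/15552
Step 6: max=145796539/23328000, min=1321483/216000, spread=24611/186624
Step 7: max=8716802033/1399680000, min=29816741/4860000, spread=207329/2239488
Step 8: max=521914752451/83980800000, min=1594001599/259200000, spread=1746635/26873856

Answer: 3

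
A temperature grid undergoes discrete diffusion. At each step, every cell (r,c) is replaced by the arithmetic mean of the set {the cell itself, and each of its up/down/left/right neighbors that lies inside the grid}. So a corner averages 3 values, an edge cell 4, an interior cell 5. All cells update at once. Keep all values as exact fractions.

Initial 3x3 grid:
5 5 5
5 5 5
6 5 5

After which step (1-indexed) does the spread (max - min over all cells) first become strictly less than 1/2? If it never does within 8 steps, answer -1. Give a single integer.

Step 1: max=16/3, min=5, spread=1/3
  -> spread < 1/2 first at step 1
Step 2: max=95/18, min=5, spread=5/18
Step 3: max=1121/216, min=5, spread=41/216
Step 4: max=66931/12960, min=1811/360, spread=347/2592
Step 5: max=3994937/777600, min=18157/3600, spread=2921/31104
Step 6: max=239108539/46656000, min=2185483/432000, spread=24611/373248
Step 7: max=14315522033/2799360000, min=49256741/9720000, spread=207329/4478976
Step 8: max=857837952451/167961600000, min=2630801599/518400000, spread=1746635/53747712

Answer: 1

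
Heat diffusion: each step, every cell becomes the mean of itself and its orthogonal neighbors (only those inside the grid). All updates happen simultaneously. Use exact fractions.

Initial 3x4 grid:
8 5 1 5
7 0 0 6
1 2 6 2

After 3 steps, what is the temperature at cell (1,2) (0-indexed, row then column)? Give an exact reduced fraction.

Step 1: cell (1,2) = 13/5
Step 2: cell (1,2) = 139/50
Step 3: cell (1,2) = 18787/6000
Full grid after step 3:
  9253/2160 26809/7200 2651/800 407/120
  284/75 833/250 18787/6000 47573/14400
  7283/2160 21509/7200 21559/7200 1819/540

Answer: 18787/6000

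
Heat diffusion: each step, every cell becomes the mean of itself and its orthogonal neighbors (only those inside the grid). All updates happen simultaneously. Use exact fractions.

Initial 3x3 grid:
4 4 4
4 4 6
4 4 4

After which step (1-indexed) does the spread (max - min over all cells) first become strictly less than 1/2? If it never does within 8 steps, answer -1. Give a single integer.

Step 1: max=14/3, min=4, spread=2/3
Step 2: max=547/120, min=4, spread=67/120
Step 3: max=4757/1080, min=407/100, spread=1807/5400
  -> spread < 1/2 first at step 3
Step 4: max=1885963/432000, min=11161/2700, spread=33401/144000
Step 5: max=16781933/3888000, min=1123391/270000, spread=3025513/19440000
Step 6: max=6685726867/1555200000, min=60355949/14400000, spread=53531/497664
Step 7: max=399280925849/93312000000, min=16343116051/3888000000, spread=450953/5971968
Step 8: max=23903783560603/5598720000000, min=1967248610519/466560000000, spread=3799043/71663616

Answer: 3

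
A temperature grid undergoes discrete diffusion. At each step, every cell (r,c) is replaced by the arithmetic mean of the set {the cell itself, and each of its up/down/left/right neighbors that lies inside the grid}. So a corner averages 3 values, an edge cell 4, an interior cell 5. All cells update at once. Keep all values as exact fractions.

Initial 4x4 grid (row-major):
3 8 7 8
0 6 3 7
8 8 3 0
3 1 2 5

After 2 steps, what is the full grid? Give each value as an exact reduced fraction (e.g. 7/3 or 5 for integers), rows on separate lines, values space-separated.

After step 1:
  11/3 6 13/2 22/3
  17/4 5 26/5 9/2
  19/4 26/5 16/5 15/4
  4 7/2 11/4 7/3
After step 2:
  167/36 127/24 751/120 55/9
  53/12 513/100 122/25 1247/240
  91/20 433/100 201/50 827/240
  49/12 309/80 707/240 53/18

Answer: 167/36 127/24 751/120 55/9
53/12 513/100 122/25 1247/240
91/20 433/100 201/50 827/240
49/12 309/80 707/240 53/18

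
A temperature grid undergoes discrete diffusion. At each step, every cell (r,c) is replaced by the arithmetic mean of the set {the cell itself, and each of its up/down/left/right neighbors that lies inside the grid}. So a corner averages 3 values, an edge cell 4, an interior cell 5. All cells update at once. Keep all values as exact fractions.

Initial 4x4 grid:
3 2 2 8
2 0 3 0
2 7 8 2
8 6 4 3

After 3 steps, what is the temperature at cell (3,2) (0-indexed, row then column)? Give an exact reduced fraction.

Step 1: cell (3,2) = 21/4
Step 2: cell (3,2) = 193/40
Step 3: cell (3,2) = 1087/240
Full grid after step 3:
  338/135 1829/720 11161/3600 847/270
  2099/720 1226/375 2431/750 12211/3600
  15391/3600 1568/375 1029/250 877/240
  671/135 18241/3600 1087/240 367/90

Answer: 1087/240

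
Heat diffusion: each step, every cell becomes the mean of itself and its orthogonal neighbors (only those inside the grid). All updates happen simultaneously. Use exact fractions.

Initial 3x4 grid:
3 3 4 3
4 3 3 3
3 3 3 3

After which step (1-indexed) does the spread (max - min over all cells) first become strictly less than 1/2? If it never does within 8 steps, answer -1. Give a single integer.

Answer: 1

Derivation:
Step 1: max=10/3, min=3, spread=1/3
  -> spread < 1/2 first at step 1
Step 2: max=787/240, min=3, spread=67/240
Step 3: max=7067/2160, min=551/180, spread=91/432
Step 4: max=421123/129600, min=16657/5400, spread=4271/25920
Step 5: max=25156997/7776000, min=37289/12000, spread=39749/311040
Step 6: max=1503578023/466560000, min=7586419/2430000, spread=1879423/18662400
Step 7: max=89938711157/27993600000, min=1827479959/583200000, spread=3551477/44789760
Step 8: max=5383203076063/1679616000000, min=9162151213/2916000000, spread=846431819/13436928000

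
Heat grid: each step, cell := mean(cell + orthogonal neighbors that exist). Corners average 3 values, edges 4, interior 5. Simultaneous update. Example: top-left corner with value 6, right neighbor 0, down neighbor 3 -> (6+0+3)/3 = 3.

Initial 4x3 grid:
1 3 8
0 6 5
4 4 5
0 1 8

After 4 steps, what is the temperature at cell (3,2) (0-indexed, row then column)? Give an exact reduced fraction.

Answer: 532967/129600

Derivation:
Step 1: cell (3,2) = 14/3
Step 2: cell (3,2) = 161/36
Step 3: cell (3,2) = 1859/432
Step 4: cell (3,2) = 532967/129600
Full grid after step 4:
  54029/16200 1673579/432000 293591/64800
  678647/216000 175519/45000 242693/54000
  664687/216000 1322827/360000 236953/54000
  387917/129600 3090743/864000 532967/129600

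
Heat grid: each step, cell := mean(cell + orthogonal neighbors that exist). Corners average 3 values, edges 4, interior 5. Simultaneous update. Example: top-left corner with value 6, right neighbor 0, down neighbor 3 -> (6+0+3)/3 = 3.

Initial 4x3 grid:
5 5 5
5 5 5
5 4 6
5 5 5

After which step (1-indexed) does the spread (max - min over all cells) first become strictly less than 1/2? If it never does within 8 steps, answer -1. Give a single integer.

Answer: 2

Derivation:
Step 1: max=16/3, min=19/4, spread=7/12
Step 2: max=247/48, min=29/6, spread=5/16
  -> spread < 1/2 first at step 2
Step 3: max=547/108, min=11711/2400, spread=4001/21600
Step 4: max=1087241/216000, min=23593/4800, spread=6389/54000
Step 5: max=84653/16875, min=296119/60000, spread=1753/21600
Step 6: max=194605483/38880000, min=769543307/155520000, spread=71029/1244160
Step 7: max=4857492413/972000000, min=19276152527/3888000000, spread=410179/10368000
Step 8: max=698883613423/139968000000, min=2778404580067/559872000000, spread=45679663/1492992000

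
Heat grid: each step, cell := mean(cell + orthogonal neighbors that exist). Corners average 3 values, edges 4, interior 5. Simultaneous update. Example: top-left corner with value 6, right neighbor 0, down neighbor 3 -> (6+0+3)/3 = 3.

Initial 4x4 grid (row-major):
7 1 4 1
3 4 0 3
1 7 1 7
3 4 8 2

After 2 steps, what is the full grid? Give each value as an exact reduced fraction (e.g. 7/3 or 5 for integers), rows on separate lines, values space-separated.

After step 1:
  11/3 4 3/2 8/3
  15/4 3 12/5 11/4
  7/2 17/5 23/5 13/4
  8/3 11/2 15/4 17/3
After step 2:
  137/36 73/24 317/120 83/36
  167/48 331/100 57/20 83/30
  799/240 4 87/25 61/15
  35/9 919/240 1171/240 38/9

Answer: 137/36 73/24 317/120 83/36
167/48 331/100 57/20 83/30
799/240 4 87/25 61/15
35/9 919/240 1171/240 38/9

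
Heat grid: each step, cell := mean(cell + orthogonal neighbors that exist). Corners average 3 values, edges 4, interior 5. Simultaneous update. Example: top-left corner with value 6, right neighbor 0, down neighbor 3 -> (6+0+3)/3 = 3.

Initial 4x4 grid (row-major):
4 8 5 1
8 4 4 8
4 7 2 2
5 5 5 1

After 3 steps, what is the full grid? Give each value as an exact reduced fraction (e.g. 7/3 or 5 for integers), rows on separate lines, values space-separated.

After step 1:
  20/3 21/4 9/2 14/3
  5 31/5 23/5 15/4
  6 22/5 4 13/4
  14/3 11/2 13/4 8/3
After step 2:
  203/36 1357/240 1141/240 155/36
  179/30 509/100 461/100 61/15
  301/60 261/50 39/10 41/12
  97/18 1069/240 185/48 55/18
After step 3:
  12427/2160 38047/7200 34783/7200 9451/2160
  19541/3600 31849/6000 5381/1200 14759/3600
  19433/3600 28417/6000 25201/6000 2599/720
  10699/2160 34051/7200 1099/288 1487/432

Answer: 12427/2160 38047/7200 34783/7200 9451/2160
19541/3600 31849/6000 5381/1200 14759/3600
19433/3600 28417/6000 25201/6000 2599/720
10699/2160 34051/7200 1099/288 1487/432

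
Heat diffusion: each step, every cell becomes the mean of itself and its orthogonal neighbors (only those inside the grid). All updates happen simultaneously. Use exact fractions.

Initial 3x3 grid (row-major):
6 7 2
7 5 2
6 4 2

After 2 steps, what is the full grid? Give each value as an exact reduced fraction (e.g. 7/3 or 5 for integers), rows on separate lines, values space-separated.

Answer: 53/9 61/12 137/36
35/6 23/5 169/48
191/36 211/48 29/9

Derivation:
After step 1:
  20/3 5 11/3
  6 5 11/4
  17/3 17/4 8/3
After step 2:
  53/9 61/12 137/36
  35/6 23/5 169/48
  191/36 211/48 29/9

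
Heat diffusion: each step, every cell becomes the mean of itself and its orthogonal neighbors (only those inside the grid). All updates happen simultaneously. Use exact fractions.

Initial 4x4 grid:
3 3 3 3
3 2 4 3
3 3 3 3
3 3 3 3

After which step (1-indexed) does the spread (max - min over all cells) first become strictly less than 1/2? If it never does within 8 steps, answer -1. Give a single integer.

Step 1: max=13/4, min=11/4, spread=1/2
Step 2: max=19/6, min=17/6, spread=1/3
  -> spread < 1/2 first at step 2
Step 3: max=7489/2400, min=6911/2400, spread=289/1200
Step 4: max=66769/21600, min=62831/21600, spread=1969/10800
Step 5: max=6628849/2160000, min=6331151/2160000, spread=148849/1080000
Step 6: max=59379229/19440000, min=57260771/19440000, spread=1059229/9720000
Step 7: max=5917502809/1944000000, min=5746497191/1944000000, spread=85502809/972000000
Step 8: max=53100128389/17496000000, min=51875871611/17496000000, spread=612128389/8748000000

Answer: 2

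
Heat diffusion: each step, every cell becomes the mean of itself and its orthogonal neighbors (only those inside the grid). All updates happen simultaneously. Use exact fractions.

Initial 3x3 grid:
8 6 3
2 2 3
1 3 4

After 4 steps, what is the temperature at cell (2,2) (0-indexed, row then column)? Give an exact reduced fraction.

Step 1: cell (2,2) = 10/3
Step 2: cell (2,2) = 53/18
Step 3: cell (2,2) = 3271/1080
Step 4: cell (2,2) = 201557/64800
Full grid after step 4:
  31129/8100 3326213/864000 54121/14400
  3002963/864000 619603/180000 742397/216000
  133763/43200 1329919/432000 201557/64800

Answer: 201557/64800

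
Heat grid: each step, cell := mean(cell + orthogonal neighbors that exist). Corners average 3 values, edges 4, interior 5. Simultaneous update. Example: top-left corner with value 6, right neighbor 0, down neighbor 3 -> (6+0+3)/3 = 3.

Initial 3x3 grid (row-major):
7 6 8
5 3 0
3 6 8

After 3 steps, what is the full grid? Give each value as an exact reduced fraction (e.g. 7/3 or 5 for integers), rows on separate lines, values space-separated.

After step 1:
  6 6 14/3
  9/2 4 19/4
  14/3 5 14/3
After step 2:
  11/2 31/6 185/36
  115/24 97/20 217/48
  85/18 55/12 173/36
After step 3:
  371/72 1859/360 2135/432
  7151/1440 1913/400 13907/2880
  1015/216 3413/720 2003/432

Answer: 371/72 1859/360 2135/432
7151/1440 1913/400 13907/2880
1015/216 3413/720 2003/432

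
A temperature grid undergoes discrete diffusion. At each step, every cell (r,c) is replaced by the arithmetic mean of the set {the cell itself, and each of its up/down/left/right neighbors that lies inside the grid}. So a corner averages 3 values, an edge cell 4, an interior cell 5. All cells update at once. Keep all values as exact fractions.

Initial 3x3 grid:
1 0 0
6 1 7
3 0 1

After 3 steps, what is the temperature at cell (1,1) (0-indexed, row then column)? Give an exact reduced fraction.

Step 1: cell (1,1) = 14/5
Step 2: cell (1,1) = 191/100
Step 3: cell (1,1) = 13877/6000
Full grid after step 3:
  4733/2160 13423/7200 4463/2160
  31771/14400 13877/6000 3269/1600
  449/180 31421/14400 2519/1080

Answer: 13877/6000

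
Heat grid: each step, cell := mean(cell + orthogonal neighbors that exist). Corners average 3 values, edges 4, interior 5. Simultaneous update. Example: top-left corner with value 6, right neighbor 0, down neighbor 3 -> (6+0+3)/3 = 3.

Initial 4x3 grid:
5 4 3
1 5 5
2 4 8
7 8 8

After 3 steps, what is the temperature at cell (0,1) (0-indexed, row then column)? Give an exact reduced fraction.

Answer: 58849/14400

Derivation:
Step 1: cell (0,1) = 17/4
Step 2: cell (0,1) = 923/240
Step 3: cell (0,1) = 58849/14400
Full grid after step 3:
  1967/540 58849/14400 3161/720
  28667/7200 13003/3000 997/200
  33067/7200 7999/1500 2319/400
  5837/1080 86039/14400 4723/720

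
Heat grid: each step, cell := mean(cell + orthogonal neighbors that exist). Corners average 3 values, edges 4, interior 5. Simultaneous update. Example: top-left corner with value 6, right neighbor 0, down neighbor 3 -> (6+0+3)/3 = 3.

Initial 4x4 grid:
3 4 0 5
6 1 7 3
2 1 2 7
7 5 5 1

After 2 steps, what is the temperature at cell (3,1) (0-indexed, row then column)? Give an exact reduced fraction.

Answer: 877/240

Derivation:
Step 1: cell (3,1) = 9/2
Step 2: cell (3,1) = 877/240
Full grid after step 2:
  28/9 53/15 169/60 73/18
  227/60 68/25 203/50 841/240
  52/15 189/50 157/50 1049/240
  79/18 877/240 989/240 65/18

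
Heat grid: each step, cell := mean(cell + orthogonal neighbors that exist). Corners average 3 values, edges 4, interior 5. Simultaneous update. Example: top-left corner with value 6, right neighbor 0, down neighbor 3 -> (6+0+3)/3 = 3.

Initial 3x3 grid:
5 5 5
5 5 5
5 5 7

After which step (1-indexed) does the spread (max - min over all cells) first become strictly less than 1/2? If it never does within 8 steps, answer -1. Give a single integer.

Step 1: max=17/3, min=5, spread=2/3
Step 2: max=50/9, min=5, spread=5/9
Step 3: max=581/108, min=5, spread=41/108
  -> spread < 1/2 first at step 3
Step 4: max=34531/6480, min=911/180, spread=347/1296
Step 5: max=2050937/388800, min=9157/1800, spread=2921/15552
Step 6: max=122468539/23328000, min=1105483/216000, spread=24611/186624
Step 7: max=7317122033/1399680000, min=24956741/4860000, spread=207329/2239488
Step 8: max=437933952451/83980800000, min=1334801599/259200000, spread=1746635/26873856

Answer: 3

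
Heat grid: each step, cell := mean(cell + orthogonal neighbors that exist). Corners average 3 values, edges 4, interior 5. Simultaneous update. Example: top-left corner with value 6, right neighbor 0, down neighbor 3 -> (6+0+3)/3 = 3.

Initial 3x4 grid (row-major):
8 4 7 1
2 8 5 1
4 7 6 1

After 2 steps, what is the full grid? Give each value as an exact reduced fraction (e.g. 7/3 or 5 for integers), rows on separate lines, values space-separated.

Answer: 203/36 313/60 97/20 37/12
197/40 291/50 108/25 49/15
193/36 77/15 143/30 113/36

Derivation:
After step 1:
  14/3 27/4 17/4 3
  11/2 26/5 27/5 2
  13/3 25/4 19/4 8/3
After step 2:
  203/36 313/60 97/20 37/12
  197/40 291/50 108/25 49/15
  193/36 77/15 143/30 113/36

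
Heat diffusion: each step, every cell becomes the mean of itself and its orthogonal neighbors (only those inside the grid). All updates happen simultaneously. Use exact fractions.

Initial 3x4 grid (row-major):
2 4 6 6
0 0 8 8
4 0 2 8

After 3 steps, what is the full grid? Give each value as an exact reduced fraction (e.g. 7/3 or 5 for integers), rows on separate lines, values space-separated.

Answer: 293/120 1991/600 9103/1800 6509/1080
14507/7200 9163/3000 13943/3000 43207/7200
2047/1080 4823/1800 2651/600 1973/360

Derivation:
After step 1:
  2 3 6 20/3
  3/2 12/5 24/5 15/2
  4/3 3/2 9/2 6
After step 2:
  13/6 67/20 307/60 121/18
  217/120 66/25 126/25 749/120
  13/9 73/30 21/5 6
After step 3:
  293/120 1991/600 9103/1800 6509/1080
  14507/7200 9163/3000 13943/3000 43207/7200
  2047/1080 4823/1800 2651/600 1973/360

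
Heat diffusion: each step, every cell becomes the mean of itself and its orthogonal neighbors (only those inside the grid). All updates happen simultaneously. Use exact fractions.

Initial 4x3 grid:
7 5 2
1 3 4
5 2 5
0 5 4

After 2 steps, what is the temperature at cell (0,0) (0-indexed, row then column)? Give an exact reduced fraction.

Answer: 151/36

Derivation:
Step 1: cell (0,0) = 13/3
Step 2: cell (0,0) = 151/36
Full grid after step 2:
  151/36 61/16 137/36
  10/3 15/4 167/48
  10/3 31/10 191/48
  97/36 59/16 67/18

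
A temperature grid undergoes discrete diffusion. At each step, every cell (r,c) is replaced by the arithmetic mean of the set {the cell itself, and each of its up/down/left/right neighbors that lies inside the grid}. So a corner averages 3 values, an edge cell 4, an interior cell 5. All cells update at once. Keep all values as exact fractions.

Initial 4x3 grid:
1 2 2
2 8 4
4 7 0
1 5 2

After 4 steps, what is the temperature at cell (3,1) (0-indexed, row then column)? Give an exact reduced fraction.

Answer: 3095437/864000

Derivation:
Step 1: cell (3,1) = 15/4
Step 2: cell (3,1) = 853/240
Step 3: cell (3,1) = 51023/14400
Step 4: cell (3,1) = 3095437/864000
Full grid after step 4:
  427313/129600 2845907/864000 432713/129600
  750013/216000 1271113/360000 747763/216000
  789233/216000 1302263/360000 765983/216000
  469543/129600 3095437/864000 450943/129600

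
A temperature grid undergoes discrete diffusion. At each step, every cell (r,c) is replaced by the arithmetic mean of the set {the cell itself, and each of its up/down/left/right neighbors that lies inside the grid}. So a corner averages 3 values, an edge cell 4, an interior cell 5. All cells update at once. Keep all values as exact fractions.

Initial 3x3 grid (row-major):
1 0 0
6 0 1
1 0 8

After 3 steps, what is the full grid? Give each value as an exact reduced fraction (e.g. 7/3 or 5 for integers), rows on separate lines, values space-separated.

After step 1:
  7/3 1/4 1/3
  2 7/5 9/4
  7/3 9/4 3
After step 2:
  55/36 259/240 17/18
  121/60 163/100 419/240
  79/36 539/240 5/2
After step 3:
  3329/2160 18653/14400 1357/1080
  829/450 3487/2000 24553/14400
  4649/2160 30853/14400 779/360

Answer: 3329/2160 18653/14400 1357/1080
829/450 3487/2000 24553/14400
4649/2160 30853/14400 779/360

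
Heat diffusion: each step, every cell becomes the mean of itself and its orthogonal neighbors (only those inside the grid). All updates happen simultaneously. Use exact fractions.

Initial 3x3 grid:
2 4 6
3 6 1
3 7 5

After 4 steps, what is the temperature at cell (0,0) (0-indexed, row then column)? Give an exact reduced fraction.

Step 1: cell (0,0) = 3
Step 2: cell (0,0) = 11/3
Step 3: cell (0,0) = 169/45
Step 4: cell (0,0) = 42587/10800
Full grid after step 4:
  42587/10800 1728449/432000 67393/16200
  1744699/432000 1517551/360000 204661/48000
  550969/129600 3740023/864000 575869/129600

Answer: 42587/10800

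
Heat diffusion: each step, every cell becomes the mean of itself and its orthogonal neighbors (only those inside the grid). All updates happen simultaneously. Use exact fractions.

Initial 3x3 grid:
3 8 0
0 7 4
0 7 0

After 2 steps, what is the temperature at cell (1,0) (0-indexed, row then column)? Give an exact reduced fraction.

Step 1: cell (1,0) = 5/2
Step 2: cell (1,0) = 137/40
Full grid after step 2:
  32/9 521/120 15/4
  137/40 369/100 937/240
  25/9 147/40 119/36

Answer: 137/40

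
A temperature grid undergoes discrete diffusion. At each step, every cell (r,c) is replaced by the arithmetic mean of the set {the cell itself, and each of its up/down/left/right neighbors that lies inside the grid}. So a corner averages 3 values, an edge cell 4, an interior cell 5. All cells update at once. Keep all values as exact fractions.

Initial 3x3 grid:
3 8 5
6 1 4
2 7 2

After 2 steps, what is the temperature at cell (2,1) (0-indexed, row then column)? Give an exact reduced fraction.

Answer: 263/60

Derivation:
Step 1: cell (2,1) = 3
Step 2: cell (2,1) = 263/60
Full grid after step 2:
  155/36 1247/240 155/36
  283/60 369/100 91/20
  11/3 263/60 31/9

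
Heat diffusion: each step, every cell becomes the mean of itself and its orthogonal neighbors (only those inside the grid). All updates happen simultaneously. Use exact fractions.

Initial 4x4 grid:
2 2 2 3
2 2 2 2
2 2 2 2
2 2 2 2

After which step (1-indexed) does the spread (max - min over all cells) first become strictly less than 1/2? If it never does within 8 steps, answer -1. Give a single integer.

Answer: 1

Derivation:
Step 1: max=7/3, min=2, spread=1/3
  -> spread < 1/2 first at step 1
Step 2: max=41/18, min=2, spread=5/18
Step 3: max=473/216, min=2, spread=41/216
Step 4: max=14003/6480, min=2, spread=1043/6480
Step 5: max=414353/194400, min=2, spread=25553/194400
Step 6: max=12335459/5832000, min=36079/18000, spread=645863/5832000
Step 7: max=367561691/174960000, min=240971/120000, spread=16225973/174960000
Step 8: max=10975077983/5248800000, min=108701/54000, spread=409340783/5248800000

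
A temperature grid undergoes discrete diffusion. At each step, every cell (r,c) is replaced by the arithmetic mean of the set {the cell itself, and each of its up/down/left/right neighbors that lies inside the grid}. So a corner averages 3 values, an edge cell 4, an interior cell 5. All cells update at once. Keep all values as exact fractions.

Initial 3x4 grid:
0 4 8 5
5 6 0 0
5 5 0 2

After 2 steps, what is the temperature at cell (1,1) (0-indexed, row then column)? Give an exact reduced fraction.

Step 1: cell (1,1) = 4
Step 2: cell (1,1) = 193/50
Full grid after step 2:
  23/6 63/16 953/240 31/9
  4 193/50 291/100 191/80
  13/3 59/16 553/240 25/18

Answer: 193/50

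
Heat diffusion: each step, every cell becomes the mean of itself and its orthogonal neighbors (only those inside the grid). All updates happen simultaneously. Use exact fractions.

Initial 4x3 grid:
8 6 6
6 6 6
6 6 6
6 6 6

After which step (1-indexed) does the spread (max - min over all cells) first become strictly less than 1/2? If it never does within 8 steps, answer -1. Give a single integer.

Answer: 3

Derivation:
Step 1: max=20/3, min=6, spread=2/3
Step 2: max=59/9, min=6, spread=5/9
Step 3: max=689/108, min=6, spread=41/108
  -> spread < 1/2 first at step 3
Step 4: max=81977/12960, min=6, spread=4217/12960
Step 5: max=4874749/777600, min=21679/3600, spread=38417/155520
Step 6: max=291136211/46656000, min=434597/72000, spread=1903471/9331200
Step 7: max=17397149089/2799360000, min=13075759/2160000, spread=18038617/111974400
Step 8: max=1041037782851/167961600000, min=1179326759/194400000, spread=883978523/6718464000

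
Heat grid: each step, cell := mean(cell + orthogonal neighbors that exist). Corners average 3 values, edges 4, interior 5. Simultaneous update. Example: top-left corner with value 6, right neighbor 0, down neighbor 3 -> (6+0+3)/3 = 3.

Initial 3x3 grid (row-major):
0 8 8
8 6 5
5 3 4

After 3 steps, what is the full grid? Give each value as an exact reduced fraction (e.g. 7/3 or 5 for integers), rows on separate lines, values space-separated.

Answer: 2377/432 8113/1440 851/144
14911/2880 3271/600 5237/960
2185/432 7153/1440 739/144

Derivation:
After step 1:
  16/3 11/2 7
  19/4 6 23/4
  16/3 9/2 4
After step 2:
  187/36 143/24 73/12
  257/48 53/10 91/16
  175/36 119/24 19/4
After step 3:
  2377/432 8113/1440 851/144
  14911/2880 3271/600 5237/960
  2185/432 7153/1440 739/144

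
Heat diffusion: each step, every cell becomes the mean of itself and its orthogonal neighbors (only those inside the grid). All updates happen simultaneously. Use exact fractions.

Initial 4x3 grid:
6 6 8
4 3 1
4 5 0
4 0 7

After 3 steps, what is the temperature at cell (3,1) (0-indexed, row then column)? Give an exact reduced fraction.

Step 1: cell (3,1) = 4
Step 2: cell (3,1) = 57/20
Step 3: cell (3,1) = 3967/1200
Full grid after step 3:
  10433/2160 66619/14400 799/180
  3769/900 12313/3000 8959/2400
  13481/3600 6547/2000 23837/7200
  3557/1080 3967/1200 6329/2160

Answer: 3967/1200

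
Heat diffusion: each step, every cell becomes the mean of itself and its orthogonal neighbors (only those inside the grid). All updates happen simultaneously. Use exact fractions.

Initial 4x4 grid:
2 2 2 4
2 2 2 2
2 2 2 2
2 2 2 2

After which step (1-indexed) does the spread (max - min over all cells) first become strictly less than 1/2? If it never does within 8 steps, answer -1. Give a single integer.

Step 1: max=8/3, min=2, spread=2/3
Step 2: max=23/9, min=2, spread=5/9
Step 3: max=257/108, min=2, spread=41/108
  -> spread < 1/2 first at step 3
Step 4: max=7523/3240, min=2, spread=1043/3240
Step 5: max=219953/97200, min=2, spread=25553/97200
Step 6: max=6503459/2916000, min=18079/9000, spread=645863/2916000
Step 7: max=192601691/87480000, min=120971/60000, spread=16225973/87480000
Step 8: max=5726277983/2624400000, min=54701/27000, spread=409340783/2624400000

Answer: 3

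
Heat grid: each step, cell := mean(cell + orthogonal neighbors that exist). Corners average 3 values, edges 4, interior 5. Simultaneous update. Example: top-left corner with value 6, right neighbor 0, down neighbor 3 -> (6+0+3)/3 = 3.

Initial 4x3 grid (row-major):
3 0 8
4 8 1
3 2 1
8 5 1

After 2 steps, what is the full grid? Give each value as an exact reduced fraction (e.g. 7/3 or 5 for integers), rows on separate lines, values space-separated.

After step 1:
  7/3 19/4 3
  9/2 3 9/2
  17/4 19/5 5/4
  16/3 4 7/3
After step 2:
  139/36 157/48 49/12
  169/48 411/100 47/16
  1073/240 163/50 713/240
  163/36 58/15 91/36

Answer: 139/36 157/48 49/12
169/48 411/100 47/16
1073/240 163/50 713/240
163/36 58/15 91/36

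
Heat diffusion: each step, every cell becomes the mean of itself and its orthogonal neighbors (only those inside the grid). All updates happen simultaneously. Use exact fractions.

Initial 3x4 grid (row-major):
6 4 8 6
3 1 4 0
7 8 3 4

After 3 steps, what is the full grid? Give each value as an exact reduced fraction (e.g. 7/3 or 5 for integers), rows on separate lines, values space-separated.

Answer: 989/216 32057/7200 32257/7200 9007/2160
65809/14400 1691/375 8037/2000 9419/2400
697/144 5347/1200 3679/900 482/135

Derivation:
After step 1:
  13/3 19/4 11/2 14/3
  17/4 4 16/5 7/2
  6 19/4 19/4 7/3
After step 2:
  40/9 223/48 1087/240 41/9
  223/48 419/100 419/100 137/40
  5 39/8 451/120 127/36
After step 3:
  989/216 32057/7200 32257/7200 9007/2160
  65809/14400 1691/375 8037/2000 9419/2400
  697/144 5347/1200 3679/900 482/135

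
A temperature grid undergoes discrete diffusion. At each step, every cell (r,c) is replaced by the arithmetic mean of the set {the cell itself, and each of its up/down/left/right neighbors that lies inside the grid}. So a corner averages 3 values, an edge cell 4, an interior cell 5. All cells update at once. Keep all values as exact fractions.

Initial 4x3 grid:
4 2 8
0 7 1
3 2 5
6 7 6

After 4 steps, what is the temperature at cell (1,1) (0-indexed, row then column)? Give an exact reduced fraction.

Answer: 1439969/360000

Derivation:
Step 1: cell (1,1) = 12/5
Step 2: cell (1,1) = 106/25
Step 3: cell (1,1) = 21211/6000
Step 4: cell (1,1) = 1439969/360000
Full grid after step 4:
  155603/43200 3156631/864000 530309/129600
  253943/72000 1439969/360000 872329/216000
  889469/216000 1487269/360000 327823/72000
  560569/129600 4050491/864000 201223/43200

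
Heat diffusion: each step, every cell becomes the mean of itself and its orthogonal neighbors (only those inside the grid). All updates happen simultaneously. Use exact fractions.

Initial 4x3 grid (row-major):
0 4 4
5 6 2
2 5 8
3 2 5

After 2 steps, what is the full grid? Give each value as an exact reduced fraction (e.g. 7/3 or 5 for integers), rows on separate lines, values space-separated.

Answer: 13/4 427/120 71/18
18/5 83/20 133/30
209/60 43/10 49/10
59/18 941/240 55/12

Derivation:
After step 1:
  3 7/2 10/3
  13/4 22/5 5
  15/4 23/5 5
  7/3 15/4 5
After step 2:
  13/4 427/120 71/18
  18/5 83/20 133/30
  209/60 43/10 49/10
  59/18 941/240 55/12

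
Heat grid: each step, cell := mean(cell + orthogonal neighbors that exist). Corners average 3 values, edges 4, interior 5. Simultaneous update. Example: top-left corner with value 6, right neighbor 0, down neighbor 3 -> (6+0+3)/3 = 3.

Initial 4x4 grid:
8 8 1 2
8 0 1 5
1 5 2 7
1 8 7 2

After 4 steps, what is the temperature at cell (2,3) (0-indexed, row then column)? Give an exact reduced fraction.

Answer: 35063/8640

Derivation:
Step 1: cell (2,3) = 4
Step 2: cell (2,3) = 1049/240
Step 3: cell (2,3) = 28349/7200
Step 4: cell (2,3) = 35063/8640
Full grid after step 4:
  33251/7200 62159/14400 767689/216000 27437/8100
  4081/900 80417/20000 42361/11250 746239/216000
  27859/6750 23416/5625 704663/180000 35063/8640
  1357/324 55643/13500 23597/5400 279749/64800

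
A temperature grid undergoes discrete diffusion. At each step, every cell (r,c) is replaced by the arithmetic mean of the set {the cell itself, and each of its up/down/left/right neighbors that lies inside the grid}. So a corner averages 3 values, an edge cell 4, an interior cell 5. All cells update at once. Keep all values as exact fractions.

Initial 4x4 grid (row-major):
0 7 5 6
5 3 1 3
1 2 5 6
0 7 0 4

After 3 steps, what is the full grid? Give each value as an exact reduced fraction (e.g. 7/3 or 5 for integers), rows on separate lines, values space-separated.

Answer: 2477/720 741/200 7357/1800 574/135
2449/800 6747/2000 1423/375 899/225
3869/1440 9353/3000 20369/6000 1733/450
2903/1080 4097/1440 24893/7200 7703/2160

Derivation:
After step 1:
  4 15/4 19/4 14/3
  9/4 18/5 17/5 4
  2 18/5 14/5 9/2
  8/3 9/4 4 10/3
After step 2:
  10/3 161/40 497/120 161/36
  237/80 83/25 371/100 497/120
  631/240 57/20 183/50 439/120
  83/36 751/240 743/240 71/18
After step 3:
  2477/720 741/200 7357/1800 574/135
  2449/800 6747/2000 1423/375 899/225
  3869/1440 9353/3000 20369/6000 1733/450
  2903/1080 4097/1440 24893/7200 7703/2160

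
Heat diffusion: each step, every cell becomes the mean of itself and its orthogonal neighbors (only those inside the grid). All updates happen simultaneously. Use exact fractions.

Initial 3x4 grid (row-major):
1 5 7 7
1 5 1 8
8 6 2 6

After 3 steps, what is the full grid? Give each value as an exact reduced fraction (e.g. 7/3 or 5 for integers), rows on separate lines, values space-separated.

After step 1:
  7/3 9/2 5 22/3
  15/4 18/5 23/5 11/2
  5 21/4 15/4 16/3
After step 2:
  127/36 463/120 643/120 107/18
  881/240 217/50 449/100 683/120
  14/3 22/5 71/15 175/36
After step 3:
  7961/2160 961/225 8843/1800 3059/540
  58339/14400 24911/6000 1846/375 37777/7200
  1019/240 907/200 4159/900 5503/1080

Answer: 7961/2160 961/225 8843/1800 3059/540
58339/14400 24911/6000 1846/375 37777/7200
1019/240 907/200 4159/900 5503/1080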